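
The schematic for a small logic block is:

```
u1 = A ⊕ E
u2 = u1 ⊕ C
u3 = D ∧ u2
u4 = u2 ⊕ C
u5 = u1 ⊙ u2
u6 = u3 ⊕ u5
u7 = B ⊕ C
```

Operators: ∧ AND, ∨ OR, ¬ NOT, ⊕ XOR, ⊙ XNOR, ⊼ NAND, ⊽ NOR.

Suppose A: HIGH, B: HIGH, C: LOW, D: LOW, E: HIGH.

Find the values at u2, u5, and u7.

u2 = LOW, u5 = HIGH, u7 = HIGH

u1 = A XOR E = HIGH XOR HIGH = LOW
u2 = u1 XOR C = LOW XOR LOW = LOW
u5 = u1 XNOR u2 = LOW XNOR LOW = HIGH
u7 = B XOR C = HIGH XOR LOW = HIGH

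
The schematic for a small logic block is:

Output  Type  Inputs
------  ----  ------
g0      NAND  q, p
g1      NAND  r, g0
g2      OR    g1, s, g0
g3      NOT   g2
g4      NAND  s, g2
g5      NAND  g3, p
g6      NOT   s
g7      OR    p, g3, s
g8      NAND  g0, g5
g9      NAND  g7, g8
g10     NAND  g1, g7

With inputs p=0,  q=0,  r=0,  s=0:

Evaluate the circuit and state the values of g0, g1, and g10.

g0 = q NAND p = 0 NAND 0 = 1
g1 = r NAND g0 = 0 NAND 1 = 1
g2 = g1 OR s OR g0 = 1 OR 0 OR 1 = 1
g3 = NOT g2 = NOT 1 = 0
g7 = p OR g3 OR s = 0 OR 0 OR 0 = 0
g10 = g1 NAND g7 = 1 NAND 0 = 1

g0 = 1  g1 = 1  g10 = 1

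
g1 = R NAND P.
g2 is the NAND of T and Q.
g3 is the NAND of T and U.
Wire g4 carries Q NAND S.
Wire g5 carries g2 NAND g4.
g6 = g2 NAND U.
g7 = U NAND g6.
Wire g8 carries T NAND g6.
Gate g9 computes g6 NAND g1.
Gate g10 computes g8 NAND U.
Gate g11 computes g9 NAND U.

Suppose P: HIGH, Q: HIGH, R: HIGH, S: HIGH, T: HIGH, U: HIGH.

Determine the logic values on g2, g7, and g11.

g2 = LOW; g7 = LOW; g11 = LOW

g1 = R NAND P = HIGH NAND HIGH = LOW
g2 = T NAND Q = HIGH NAND HIGH = LOW
g6 = g2 NAND U = LOW NAND HIGH = HIGH
g7 = U NAND g6 = HIGH NAND HIGH = LOW
g9 = g6 NAND g1 = HIGH NAND LOW = HIGH
g11 = g9 NAND U = HIGH NAND HIGH = LOW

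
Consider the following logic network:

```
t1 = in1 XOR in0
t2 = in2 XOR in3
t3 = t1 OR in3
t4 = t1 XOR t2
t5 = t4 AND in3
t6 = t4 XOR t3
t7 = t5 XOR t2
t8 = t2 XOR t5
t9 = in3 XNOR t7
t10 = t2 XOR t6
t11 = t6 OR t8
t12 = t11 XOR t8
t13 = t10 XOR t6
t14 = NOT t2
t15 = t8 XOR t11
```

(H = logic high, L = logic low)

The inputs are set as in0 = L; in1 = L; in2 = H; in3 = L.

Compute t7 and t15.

t7 = H; t15 = L

t1 = in1 XOR in0 = L XOR L = L
t2 = in2 XOR in3 = H XOR L = H
t3 = t1 OR in3 = L OR L = L
t4 = t1 XOR t2 = L XOR H = H
t5 = t4 AND in3 = H AND L = L
t6 = t4 XOR t3 = H XOR L = H
t7 = t5 XOR t2 = L XOR H = H
t8 = t2 XOR t5 = H XOR L = H
t11 = t6 OR t8 = H OR H = H
t15 = t8 XOR t11 = H XOR H = L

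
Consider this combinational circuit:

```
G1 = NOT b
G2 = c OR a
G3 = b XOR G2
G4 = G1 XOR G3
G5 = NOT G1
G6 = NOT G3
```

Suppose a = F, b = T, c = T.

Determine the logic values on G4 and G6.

G1 = NOT b = NOT T = F
G2 = c OR a = T OR F = T
G3 = b XOR G2 = T XOR T = F
G4 = G1 XOR G3 = F XOR F = F
G6 = NOT G3 = NOT F = T

G4 = F; G6 = T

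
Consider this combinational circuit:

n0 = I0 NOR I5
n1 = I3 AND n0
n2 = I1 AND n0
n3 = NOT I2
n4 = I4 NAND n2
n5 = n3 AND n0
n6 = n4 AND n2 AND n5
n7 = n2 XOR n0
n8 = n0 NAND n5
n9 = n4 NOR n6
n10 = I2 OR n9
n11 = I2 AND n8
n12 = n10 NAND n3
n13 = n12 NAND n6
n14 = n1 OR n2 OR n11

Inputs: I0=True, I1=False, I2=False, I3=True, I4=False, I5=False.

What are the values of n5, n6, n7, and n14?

n5 = False  n6 = False  n7 = False  n14 = False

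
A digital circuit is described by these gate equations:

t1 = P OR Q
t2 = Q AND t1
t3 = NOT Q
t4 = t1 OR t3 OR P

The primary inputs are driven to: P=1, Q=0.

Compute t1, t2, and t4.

t1 = P OR Q = 1 OR 0 = 1
t2 = Q AND t1 = 0 AND 1 = 0
t3 = NOT Q = NOT 0 = 1
t4 = t1 OR t3 OR P = 1 OR 1 OR 1 = 1

t1 = 1; t2 = 0; t4 = 1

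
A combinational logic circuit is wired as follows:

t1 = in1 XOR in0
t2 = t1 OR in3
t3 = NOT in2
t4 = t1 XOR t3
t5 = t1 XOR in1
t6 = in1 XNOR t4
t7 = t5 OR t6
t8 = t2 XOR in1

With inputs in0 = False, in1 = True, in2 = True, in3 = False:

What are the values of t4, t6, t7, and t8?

t4 = True  t6 = True  t7 = True  t8 = False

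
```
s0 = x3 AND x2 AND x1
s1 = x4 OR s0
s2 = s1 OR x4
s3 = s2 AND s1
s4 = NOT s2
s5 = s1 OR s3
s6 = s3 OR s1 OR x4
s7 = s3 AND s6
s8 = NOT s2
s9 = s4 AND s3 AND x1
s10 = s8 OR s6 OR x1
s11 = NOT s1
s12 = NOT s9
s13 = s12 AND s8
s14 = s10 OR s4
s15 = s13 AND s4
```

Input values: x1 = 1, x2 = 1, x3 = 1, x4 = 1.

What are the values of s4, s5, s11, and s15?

s0 = x3 AND x2 AND x1 = 1 AND 1 AND 1 = 1
s1 = x4 OR s0 = 1 OR 1 = 1
s2 = s1 OR x4 = 1 OR 1 = 1
s3 = s2 AND s1 = 1 AND 1 = 1
s4 = NOT s2 = NOT 1 = 0
s5 = s1 OR s3 = 1 OR 1 = 1
s8 = NOT s2 = NOT 1 = 0
s9 = s4 AND s3 AND x1 = 0 AND 1 AND 1 = 0
s11 = NOT s1 = NOT 1 = 0
s12 = NOT s9 = NOT 0 = 1
s13 = s12 AND s8 = 1 AND 0 = 0
s15 = s13 AND s4 = 0 AND 0 = 0

s4 = 0, s5 = 1, s11 = 0, s15 = 0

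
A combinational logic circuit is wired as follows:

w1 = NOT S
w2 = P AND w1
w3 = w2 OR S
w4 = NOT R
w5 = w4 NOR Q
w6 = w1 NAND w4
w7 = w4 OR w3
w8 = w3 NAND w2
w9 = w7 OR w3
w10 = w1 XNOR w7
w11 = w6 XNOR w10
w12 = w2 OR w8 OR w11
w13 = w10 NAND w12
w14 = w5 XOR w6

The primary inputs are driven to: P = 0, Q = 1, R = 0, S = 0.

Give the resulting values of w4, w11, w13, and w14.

w1 = NOT S = NOT 0 = 1
w2 = P AND w1 = 0 AND 1 = 0
w3 = w2 OR S = 0 OR 0 = 0
w4 = NOT R = NOT 0 = 1
w5 = w4 NOR Q = 1 NOR 1 = 0
w6 = w1 NAND w4 = 1 NAND 1 = 0
w7 = w4 OR w3 = 1 OR 0 = 1
w8 = w3 NAND w2 = 0 NAND 0 = 1
w10 = w1 XNOR w7 = 1 XNOR 1 = 1
w11 = w6 XNOR w10 = 0 XNOR 1 = 0
w12 = w2 OR w8 OR w11 = 0 OR 1 OR 0 = 1
w13 = w10 NAND w12 = 1 NAND 1 = 0
w14 = w5 XOR w6 = 0 XOR 0 = 0

w4 = 1; w11 = 0; w13 = 0; w14 = 0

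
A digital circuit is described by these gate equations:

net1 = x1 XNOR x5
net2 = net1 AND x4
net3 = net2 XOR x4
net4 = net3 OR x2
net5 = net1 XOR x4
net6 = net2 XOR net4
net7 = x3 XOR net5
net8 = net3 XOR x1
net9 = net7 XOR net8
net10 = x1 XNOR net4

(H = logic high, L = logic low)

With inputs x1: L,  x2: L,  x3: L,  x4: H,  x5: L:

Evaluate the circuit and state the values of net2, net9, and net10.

net2 = H, net9 = L, net10 = H

net1 = x1 XNOR x5 = L XNOR L = H
net2 = net1 AND x4 = H AND H = H
net3 = net2 XOR x4 = H XOR H = L
net4 = net3 OR x2 = L OR L = L
net5 = net1 XOR x4 = H XOR H = L
net7 = x3 XOR net5 = L XOR L = L
net8 = net3 XOR x1 = L XOR L = L
net9 = net7 XOR net8 = L XOR L = L
net10 = x1 XNOR net4 = L XNOR L = H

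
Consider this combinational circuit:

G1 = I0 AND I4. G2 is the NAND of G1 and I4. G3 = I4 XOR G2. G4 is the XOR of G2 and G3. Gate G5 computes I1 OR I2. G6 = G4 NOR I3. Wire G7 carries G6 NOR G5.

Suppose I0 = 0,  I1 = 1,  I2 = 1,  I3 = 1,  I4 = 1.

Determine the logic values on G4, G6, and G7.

G1 = I0 AND I4 = 0 AND 1 = 0
G2 = G1 NAND I4 = 0 NAND 1 = 1
G3 = I4 XOR G2 = 1 XOR 1 = 0
G4 = G2 XOR G3 = 1 XOR 0 = 1
G5 = I1 OR I2 = 1 OR 1 = 1
G6 = G4 NOR I3 = 1 NOR 1 = 0
G7 = G6 NOR G5 = 0 NOR 1 = 0

G4 = 1; G6 = 0; G7 = 0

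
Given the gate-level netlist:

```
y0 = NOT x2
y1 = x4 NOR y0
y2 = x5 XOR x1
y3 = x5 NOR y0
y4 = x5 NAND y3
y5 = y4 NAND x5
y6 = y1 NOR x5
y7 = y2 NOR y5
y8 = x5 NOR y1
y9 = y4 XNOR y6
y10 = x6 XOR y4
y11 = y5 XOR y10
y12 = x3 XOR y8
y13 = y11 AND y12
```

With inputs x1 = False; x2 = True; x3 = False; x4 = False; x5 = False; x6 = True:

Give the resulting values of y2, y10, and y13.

y2 = False; y10 = False; y13 = False

y0 = NOT x2 = NOT True = False
y1 = x4 NOR y0 = False NOR False = True
y2 = x5 XOR x1 = False XOR False = False
y3 = x5 NOR y0 = False NOR False = True
y4 = x5 NAND y3 = False NAND True = True
y5 = y4 NAND x5 = True NAND False = True
y8 = x5 NOR y1 = False NOR True = False
y10 = x6 XOR y4 = True XOR True = False
y11 = y5 XOR y10 = True XOR False = True
y12 = x3 XOR y8 = False XOR False = False
y13 = y11 AND y12 = True AND False = False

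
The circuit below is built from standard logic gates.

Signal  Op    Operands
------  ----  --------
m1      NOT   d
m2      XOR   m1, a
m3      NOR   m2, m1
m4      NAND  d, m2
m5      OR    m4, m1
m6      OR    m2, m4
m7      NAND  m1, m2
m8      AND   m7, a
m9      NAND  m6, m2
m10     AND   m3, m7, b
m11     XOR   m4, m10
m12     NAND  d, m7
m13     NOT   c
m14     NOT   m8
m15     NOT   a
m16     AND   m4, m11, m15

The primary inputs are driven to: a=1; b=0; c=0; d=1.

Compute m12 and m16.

m12 = 0, m16 = 0

m1 = NOT d = NOT 1 = 0
m2 = m1 XOR a = 0 XOR 1 = 1
m3 = m2 NOR m1 = 1 NOR 0 = 0
m4 = d NAND m2 = 1 NAND 1 = 0
m7 = m1 NAND m2 = 0 NAND 1 = 1
m10 = m3 AND m7 AND b = 0 AND 1 AND 0 = 0
m11 = m4 XOR m10 = 0 XOR 0 = 0
m12 = d NAND m7 = 1 NAND 1 = 0
m15 = NOT a = NOT 1 = 0
m16 = m4 AND m11 AND m15 = 0 AND 0 AND 0 = 0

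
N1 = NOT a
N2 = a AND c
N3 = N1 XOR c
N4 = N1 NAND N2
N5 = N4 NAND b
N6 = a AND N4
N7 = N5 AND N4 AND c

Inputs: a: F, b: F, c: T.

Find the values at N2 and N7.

N2 = F  N7 = T

N1 = NOT a = NOT F = T
N2 = a AND c = F AND T = F
N4 = N1 NAND N2 = T NAND F = T
N5 = N4 NAND b = T NAND F = T
N7 = N5 AND N4 AND c = T AND T AND T = T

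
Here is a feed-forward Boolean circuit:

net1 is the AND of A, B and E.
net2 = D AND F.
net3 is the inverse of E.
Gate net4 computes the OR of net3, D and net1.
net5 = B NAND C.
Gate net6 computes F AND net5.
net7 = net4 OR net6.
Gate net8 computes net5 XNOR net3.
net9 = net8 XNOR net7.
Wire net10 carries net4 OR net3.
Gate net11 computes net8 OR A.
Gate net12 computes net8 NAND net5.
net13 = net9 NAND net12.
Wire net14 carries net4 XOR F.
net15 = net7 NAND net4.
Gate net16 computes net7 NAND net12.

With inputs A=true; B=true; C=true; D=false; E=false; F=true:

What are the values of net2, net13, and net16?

net2 = false; net13 = true; net16 = false

net1 = A AND B AND E = true AND true AND false = false
net2 = D AND F = false AND true = false
net3 = NOT E = NOT false = true
net4 = net3 OR D OR net1 = true OR false OR false = true
net5 = B NAND C = true NAND true = false
net6 = F AND net5 = true AND false = false
net7 = net4 OR net6 = true OR false = true
net8 = net5 XNOR net3 = false XNOR true = false
net9 = net8 XNOR net7 = false XNOR true = false
net12 = net8 NAND net5 = false NAND false = true
net13 = net9 NAND net12 = false NAND true = true
net16 = net7 NAND net12 = true NAND true = false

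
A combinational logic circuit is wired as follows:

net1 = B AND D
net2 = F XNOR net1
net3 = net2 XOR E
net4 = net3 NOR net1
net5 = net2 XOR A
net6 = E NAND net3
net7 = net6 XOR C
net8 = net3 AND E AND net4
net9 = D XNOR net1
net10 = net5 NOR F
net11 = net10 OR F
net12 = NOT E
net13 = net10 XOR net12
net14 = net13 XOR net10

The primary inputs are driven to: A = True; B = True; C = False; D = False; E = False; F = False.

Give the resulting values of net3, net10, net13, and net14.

net3 = True, net10 = True, net13 = False, net14 = True

net1 = B AND D = True AND False = False
net2 = F XNOR net1 = False XNOR False = True
net3 = net2 XOR E = True XOR False = True
net5 = net2 XOR A = True XOR True = False
net10 = net5 NOR F = False NOR False = True
net12 = NOT E = NOT False = True
net13 = net10 XOR net12 = True XOR True = False
net14 = net13 XOR net10 = False XOR True = True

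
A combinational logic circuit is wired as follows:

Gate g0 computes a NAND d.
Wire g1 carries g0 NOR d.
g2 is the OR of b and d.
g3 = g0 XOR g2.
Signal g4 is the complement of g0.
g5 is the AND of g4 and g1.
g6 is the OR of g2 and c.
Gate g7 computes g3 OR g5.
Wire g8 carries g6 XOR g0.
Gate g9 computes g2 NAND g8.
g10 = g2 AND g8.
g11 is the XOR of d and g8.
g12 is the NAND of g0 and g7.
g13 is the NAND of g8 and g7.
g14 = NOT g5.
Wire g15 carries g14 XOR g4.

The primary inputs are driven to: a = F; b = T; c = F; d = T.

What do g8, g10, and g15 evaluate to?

g8 = F  g10 = F  g15 = T

g0 = a NAND d = F NAND T = T
g1 = g0 NOR d = T NOR T = F
g2 = b OR d = T OR T = T
g4 = NOT g0 = NOT T = F
g5 = g4 AND g1 = F AND F = F
g6 = g2 OR c = T OR F = T
g8 = g6 XOR g0 = T XOR T = F
g10 = g2 AND g8 = T AND F = F
g14 = NOT g5 = NOT F = T
g15 = g14 XOR g4 = T XOR F = T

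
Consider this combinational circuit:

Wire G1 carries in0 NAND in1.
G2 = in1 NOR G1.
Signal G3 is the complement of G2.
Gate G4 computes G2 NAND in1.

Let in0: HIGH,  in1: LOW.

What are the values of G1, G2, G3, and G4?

G1 = in0 NAND in1 = HIGH NAND LOW = HIGH
G2 = in1 NOR G1 = LOW NOR HIGH = LOW
G3 = NOT G2 = NOT LOW = HIGH
G4 = G2 NAND in1 = LOW NAND LOW = HIGH

G1 = HIGH; G2 = LOW; G3 = HIGH; G4 = HIGH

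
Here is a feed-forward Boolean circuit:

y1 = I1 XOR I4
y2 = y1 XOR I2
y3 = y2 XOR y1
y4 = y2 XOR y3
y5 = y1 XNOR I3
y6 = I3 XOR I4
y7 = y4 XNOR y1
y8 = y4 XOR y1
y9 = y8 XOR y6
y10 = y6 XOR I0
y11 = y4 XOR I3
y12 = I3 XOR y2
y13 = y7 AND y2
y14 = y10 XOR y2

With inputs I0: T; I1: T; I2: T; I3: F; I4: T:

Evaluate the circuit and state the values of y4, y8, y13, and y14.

y4 = F  y8 = F  y13 = T  y14 = T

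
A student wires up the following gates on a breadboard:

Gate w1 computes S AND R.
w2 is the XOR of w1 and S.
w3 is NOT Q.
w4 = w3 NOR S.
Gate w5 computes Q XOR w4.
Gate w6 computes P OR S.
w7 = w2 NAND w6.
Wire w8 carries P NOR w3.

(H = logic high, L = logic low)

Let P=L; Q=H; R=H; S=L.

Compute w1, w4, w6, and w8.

w1 = L, w4 = H, w6 = L, w8 = H

w1 = S AND R = L AND H = L
w3 = NOT Q = NOT H = L
w4 = w3 NOR S = L NOR L = H
w6 = P OR S = L OR L = L
w8 = P NOR w3 = L NOR L = H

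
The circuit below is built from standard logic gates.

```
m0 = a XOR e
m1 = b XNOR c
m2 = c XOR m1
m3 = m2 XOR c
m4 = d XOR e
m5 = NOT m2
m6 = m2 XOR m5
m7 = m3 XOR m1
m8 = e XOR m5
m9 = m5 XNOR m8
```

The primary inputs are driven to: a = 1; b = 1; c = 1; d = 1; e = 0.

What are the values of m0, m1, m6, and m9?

m0 = 1, m1 = 1, m6 = 1, m9 = 1

m0 = a XOR e = 1 XOR 0 = 1
m1 = b XNOR c = 1 XNOR 1 = 1
m2 = c XOR m1 = 1 XOR 1 = 0
m5 = NOT m2 = NOT 0 = 1
m6 = m2 XOR m5 = 0 XOR 1 = 1
m8 = e XOR m5 = 0 XOR 1 = 1
m9 = m5 XNOR m8 = 1 XNOR 1 = 1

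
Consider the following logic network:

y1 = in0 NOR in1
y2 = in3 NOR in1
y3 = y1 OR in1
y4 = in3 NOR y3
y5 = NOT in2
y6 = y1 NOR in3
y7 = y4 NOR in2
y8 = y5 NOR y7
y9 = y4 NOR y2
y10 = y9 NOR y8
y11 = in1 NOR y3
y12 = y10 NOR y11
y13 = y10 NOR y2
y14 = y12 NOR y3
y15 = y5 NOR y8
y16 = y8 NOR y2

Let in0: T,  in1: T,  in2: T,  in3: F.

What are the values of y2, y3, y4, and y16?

y2 = F, y3 = T, y4 = F, y16 = F

y1 = in0 NOR in1 = T NOR T = F
y2 = in3 NOR in1 = F NOR T = F
y3 = y1 OR in1 = F OR T = T
y4 = in3 NOR y3 = F NOR T = F
y5 = NOT in2 = NOT T = F
y7 = y4 NOR in2 = F NOR T = F
y8 = y5 NOR y7 = F NOR F = T
y16 = y8 NOR y2 = T NOR F = F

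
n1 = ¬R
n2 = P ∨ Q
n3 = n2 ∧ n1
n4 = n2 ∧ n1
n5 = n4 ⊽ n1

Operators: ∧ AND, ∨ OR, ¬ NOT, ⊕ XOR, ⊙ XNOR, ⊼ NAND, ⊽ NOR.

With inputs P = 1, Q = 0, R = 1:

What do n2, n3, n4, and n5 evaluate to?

n1 = NOT R = NOT 1 = 0
n2 = P OR Q = 1 OR 0 = 1
n3 = n2 AND n1 = 1 AND 0 = 0
n4 = n2 AND n1 = 1 AND 0 = 0
n5 = n4 NOR n1 = 0 NOR 0 = 1

n2 = 1; n3 = 0; n4 = 0; n5 = 1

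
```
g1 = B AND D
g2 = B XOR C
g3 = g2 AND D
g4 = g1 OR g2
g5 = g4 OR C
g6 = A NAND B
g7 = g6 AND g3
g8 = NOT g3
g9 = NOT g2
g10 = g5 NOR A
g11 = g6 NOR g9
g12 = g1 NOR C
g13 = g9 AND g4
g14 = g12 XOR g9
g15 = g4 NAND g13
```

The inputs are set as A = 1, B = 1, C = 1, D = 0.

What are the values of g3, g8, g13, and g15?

g3 = 0, g8 = 1, g13 = 0, g15 = 1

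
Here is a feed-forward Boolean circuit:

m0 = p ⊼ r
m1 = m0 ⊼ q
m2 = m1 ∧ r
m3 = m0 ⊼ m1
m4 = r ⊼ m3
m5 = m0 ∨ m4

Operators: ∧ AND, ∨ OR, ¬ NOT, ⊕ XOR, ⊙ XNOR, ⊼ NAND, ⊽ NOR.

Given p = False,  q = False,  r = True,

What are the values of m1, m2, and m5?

m0 = p NAND r = False NAND True = True
m1 = m0 NAND q = True NAND False = True
m2 = m1 AND r = True AND True = True
m3 = m0 NAND m1 = True NAND True = False
m4 = r NAND m3 = True NAND False = True
m5 = m0 OR m4 = True OR True = True

m1 = True; m2 = True; m5 = True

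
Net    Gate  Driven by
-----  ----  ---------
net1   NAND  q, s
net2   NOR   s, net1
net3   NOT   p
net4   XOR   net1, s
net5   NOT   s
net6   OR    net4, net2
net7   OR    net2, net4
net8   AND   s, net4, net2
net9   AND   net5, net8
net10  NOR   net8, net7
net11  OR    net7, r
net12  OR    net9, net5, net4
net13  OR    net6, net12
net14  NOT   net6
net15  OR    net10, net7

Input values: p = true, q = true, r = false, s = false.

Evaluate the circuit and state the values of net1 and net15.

net1 = q NAND s = true NAND false = true
net2 = s NOR net1 = false NOR true = false
net4 = net1 XOR s = true XOR false = true
net7 = net2 OR net4 = false OR true = true
net8 = s AND net4 AND net2 = false AND true AND false = false
net10 = net8 NOR net7 = false NOR true = false
net15 = net10 OR net7 = false OR true = true

net1 = true, net15 = true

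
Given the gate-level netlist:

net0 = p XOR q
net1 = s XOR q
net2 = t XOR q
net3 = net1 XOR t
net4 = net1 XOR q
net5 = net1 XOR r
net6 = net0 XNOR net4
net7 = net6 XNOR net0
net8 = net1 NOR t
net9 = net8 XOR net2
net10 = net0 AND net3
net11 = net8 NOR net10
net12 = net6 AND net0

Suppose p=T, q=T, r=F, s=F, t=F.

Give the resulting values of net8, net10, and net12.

net8 = F, net10 = F, net12 = F

net0 = p XOR q = T XOR T = F
net1 = s XOR q = F XOR T = T
net3 = net1 XOR t = T XOR F = T
net4 = net1 XOR q = T XOR T = F
net6 = net0 XNOR net4 = F XNOR F = T
net8 = net1 NOR t = T NOR F = F
net10 = net0 AND net3 = F AND T = F
net12 = net6 AND net0 = T AND F = F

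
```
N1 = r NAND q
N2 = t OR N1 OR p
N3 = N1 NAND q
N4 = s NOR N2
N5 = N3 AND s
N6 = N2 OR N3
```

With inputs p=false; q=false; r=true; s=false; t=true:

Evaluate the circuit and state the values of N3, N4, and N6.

N3 = true; N4 = false; N6 = true

N1 = r NAND q = true NAND false = true
N2 = t OR N1 OR p = true OR true OR false = true
N3 = N1 NAND q = true NAND false = true
N4 = s NOR N2 = false NOR true = false
N6 = N2 OR N3 = true OR true = true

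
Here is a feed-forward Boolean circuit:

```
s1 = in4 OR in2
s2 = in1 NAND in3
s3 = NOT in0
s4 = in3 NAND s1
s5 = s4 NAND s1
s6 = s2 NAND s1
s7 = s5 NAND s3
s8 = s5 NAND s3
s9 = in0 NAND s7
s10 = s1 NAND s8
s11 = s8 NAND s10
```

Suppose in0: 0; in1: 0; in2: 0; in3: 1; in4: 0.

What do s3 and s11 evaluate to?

s3 = 1, s11 = 1

s1 = in4 OR in2 = 0 OR 0 = 0
s3 = NOT in0 = NOT 0 = 1
s4 = in3 NAND s1 = 1 NAND 0 = 1
s5 = s4 NAND s1 = 1 NAND 0 = 1
s8 = s5 NAND s3 = 1 NAND 1 = 0
s10 = s1 NAND s8 = 0 NAND 0 = 1
s11 = s8 NAND s10 = 0 NAND 1 = 1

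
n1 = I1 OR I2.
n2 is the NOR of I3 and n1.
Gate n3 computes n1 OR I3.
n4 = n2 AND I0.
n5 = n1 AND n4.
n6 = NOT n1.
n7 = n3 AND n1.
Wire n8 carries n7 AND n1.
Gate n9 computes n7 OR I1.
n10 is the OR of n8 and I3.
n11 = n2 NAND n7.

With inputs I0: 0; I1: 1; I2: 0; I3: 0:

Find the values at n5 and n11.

n1 = I1 OR I2 = 1 OR 0 = 1
n2 = I3 NOR n1 = 0 NOR 1 = 0
n3 = n1 OR I3 = 1 OR 0 = 1
n4 = n2 AND I0 = 0 AND 0 = 0
n5 = n1 AND n4 = 1 AND 0 = 0
n7 = n3 AND n1 = 1 AND 1 = 1
n11 = n2 NAND n7 = 0 NAND 1 = 1

n5 = 0  n11 = 1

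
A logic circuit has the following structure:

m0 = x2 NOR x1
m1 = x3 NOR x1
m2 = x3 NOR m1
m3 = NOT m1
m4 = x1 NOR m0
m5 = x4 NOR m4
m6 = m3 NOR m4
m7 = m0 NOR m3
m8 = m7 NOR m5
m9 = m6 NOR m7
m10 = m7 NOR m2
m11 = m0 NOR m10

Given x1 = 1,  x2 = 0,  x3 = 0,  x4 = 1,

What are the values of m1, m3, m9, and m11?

m0 = x2 NOR x1 = 0 NOR 1 = 0
m1 = x3 NOR x1 = 0 NOR 1 = 0
m2 = x3 NOR m1 = 0 NOR 0 = 1
m3 = NOT m1 = NOT 0 = 1
m4 = x1 NOR m0 = 1 NOR 0 = 0
m6 = m3 NOR m4 = 1 NOR 0 = 0
m7 = m0 NOR m3 = 0 NOR 1 = 0
m9 = m6 NOR m7 = 0 NOR 0 = 1
m10 = m7 NOR m2 = 0 NOR 1 = 0
m11 = m0 NOR m10 = 0 NOR 0 = 1

m1 = 0, m3 = 1, m9 = 1, m11 = 1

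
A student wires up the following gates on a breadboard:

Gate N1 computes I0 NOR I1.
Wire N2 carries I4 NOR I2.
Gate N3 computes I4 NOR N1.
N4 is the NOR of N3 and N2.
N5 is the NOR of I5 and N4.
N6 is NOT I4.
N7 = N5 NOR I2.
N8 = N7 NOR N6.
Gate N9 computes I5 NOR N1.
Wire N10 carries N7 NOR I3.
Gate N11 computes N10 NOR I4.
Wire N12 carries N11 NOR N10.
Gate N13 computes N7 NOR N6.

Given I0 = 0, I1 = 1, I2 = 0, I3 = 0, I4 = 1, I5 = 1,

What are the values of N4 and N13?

N4 = 1, N13 = 0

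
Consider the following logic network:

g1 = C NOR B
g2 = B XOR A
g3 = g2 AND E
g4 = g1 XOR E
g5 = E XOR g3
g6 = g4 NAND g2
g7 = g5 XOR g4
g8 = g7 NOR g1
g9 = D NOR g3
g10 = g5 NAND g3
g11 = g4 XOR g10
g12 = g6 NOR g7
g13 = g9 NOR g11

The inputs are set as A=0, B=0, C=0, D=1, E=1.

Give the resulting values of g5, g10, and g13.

g5 = 1; g10 = 1; g13 = 0

g1 = C NOR B = 0 NOR 0 = 1
g2 = B XOR A = 0 XOR 0 = 0
g3 = g2 AND E = 0 AND 1 = 0
g4 = g1 XOR E = 1 XOR 1 = 0
g5 = E XOR g3 = 1 XOR 0 = 1
g9 = D NOR g3 = 1 NOR 0 = 0
g10 = g5 NAND g3 = 1 NAND 0 = 1
g11 = g4 XOR g10 = 0 XOR 1 = 1
g13 = g9 NOR g11 = 0 NOR 1 = 0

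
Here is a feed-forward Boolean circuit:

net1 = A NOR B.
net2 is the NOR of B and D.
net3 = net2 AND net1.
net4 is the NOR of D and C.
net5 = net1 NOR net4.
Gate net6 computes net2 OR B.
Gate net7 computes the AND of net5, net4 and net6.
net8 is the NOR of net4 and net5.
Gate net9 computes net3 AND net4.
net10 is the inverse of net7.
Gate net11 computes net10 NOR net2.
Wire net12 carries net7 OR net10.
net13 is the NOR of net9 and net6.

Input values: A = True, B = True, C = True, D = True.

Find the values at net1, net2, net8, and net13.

net1 = A NOR B = True NOR True = False
net2 = B NOR D = True NOR True = False
net3 = net2 AND net1 = False AND False = False
net4 = D NOR C = True NOR True = False
net5 = net1 NOR net4 = False NOR False = True
net6 = net2 OR B = False OR True = True
net8 = net4 NOR net5 = False NOR True = False
net9 = net3 AND net4 = False AND False = False
net13 = net9 NOR net6 = False NOR True = False

net1 = False; net2 = False; net8 = False; net13 = False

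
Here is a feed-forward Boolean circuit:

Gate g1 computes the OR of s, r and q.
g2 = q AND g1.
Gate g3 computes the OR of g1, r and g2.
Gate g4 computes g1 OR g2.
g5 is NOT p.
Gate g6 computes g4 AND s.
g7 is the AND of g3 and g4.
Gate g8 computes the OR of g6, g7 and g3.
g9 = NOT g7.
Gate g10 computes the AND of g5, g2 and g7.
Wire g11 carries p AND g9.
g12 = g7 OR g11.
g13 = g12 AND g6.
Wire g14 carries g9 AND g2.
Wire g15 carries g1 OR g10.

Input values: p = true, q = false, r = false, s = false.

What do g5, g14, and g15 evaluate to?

g1 = s OR r OR q = false OR false OR false = false
g2 = q AND g1 = false AND false = false
g3 = g1 OR r OR g2 = false OR false OR false = false
g4 = g1 OR g2 = false OR false = false
g5 = NOT p = NOT true = false
g7 = g3 AND g4 = false AND false = false
g9 = NOT g7 = NOT false = true
g10 = g5 AND g2 AND g7 = false AND false AND false = false
g14 = g9 AND g2 = true AND false = false
g15 = g1 OR g10 = false OR false = false

g5 = false; g14 = false; g15 = false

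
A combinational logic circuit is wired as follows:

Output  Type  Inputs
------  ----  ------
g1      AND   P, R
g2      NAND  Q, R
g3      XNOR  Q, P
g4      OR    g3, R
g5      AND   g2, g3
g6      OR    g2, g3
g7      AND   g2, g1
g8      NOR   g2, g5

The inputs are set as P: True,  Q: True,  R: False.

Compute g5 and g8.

g5 = True; g8 = False

g2 = Q NAND R = True NAND False = True
g3 = Q XNOR P = True XNOR True = True
g5 = g2 AND g3 = True AND True = True
g8 = g2 NOR g5 = True NOR True = False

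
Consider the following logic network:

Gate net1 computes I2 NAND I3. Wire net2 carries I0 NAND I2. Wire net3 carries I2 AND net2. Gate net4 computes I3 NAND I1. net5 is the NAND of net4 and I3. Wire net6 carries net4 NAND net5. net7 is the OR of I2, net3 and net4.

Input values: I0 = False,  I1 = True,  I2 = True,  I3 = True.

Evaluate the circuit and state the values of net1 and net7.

net1 = False, net7 = True

net1 = I2 NAND I3 = True NAND True = False
net2 = I0 NAND I2 = False NAND True = True
net3 = I2 AND net2 = True AND True = True
net4 = I3 NAND I1 = True NAND True = False
net7 = I2 OR net3 OR net4 = True OR True OR False = True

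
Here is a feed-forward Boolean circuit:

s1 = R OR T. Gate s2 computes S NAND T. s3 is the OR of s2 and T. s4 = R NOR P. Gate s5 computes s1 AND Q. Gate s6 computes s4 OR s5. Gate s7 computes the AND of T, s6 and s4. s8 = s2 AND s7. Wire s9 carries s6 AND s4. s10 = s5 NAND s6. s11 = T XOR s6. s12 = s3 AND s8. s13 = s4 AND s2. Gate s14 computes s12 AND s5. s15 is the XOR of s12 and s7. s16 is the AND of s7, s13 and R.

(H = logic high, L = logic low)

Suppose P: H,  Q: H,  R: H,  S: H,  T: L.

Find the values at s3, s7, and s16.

s1 = R OR T = H OR L = H
s2 = S NAND T = H NAND L = H
s3 = s2 OR T = H OR L = H
s4 = R NOR P = H NOR H = L
s5 = s1 AND Q = H AND H = H
s6 = s4 OR s5 = L OR H = H
s7 = T AND s6 AND s4 = L AND H AND L = L
s13 = s4 AND s2 = L AND H = L
s16 = s7 AND s13 AND R = L AND L AND H = L

s3 = H  s7 = L  s16 = L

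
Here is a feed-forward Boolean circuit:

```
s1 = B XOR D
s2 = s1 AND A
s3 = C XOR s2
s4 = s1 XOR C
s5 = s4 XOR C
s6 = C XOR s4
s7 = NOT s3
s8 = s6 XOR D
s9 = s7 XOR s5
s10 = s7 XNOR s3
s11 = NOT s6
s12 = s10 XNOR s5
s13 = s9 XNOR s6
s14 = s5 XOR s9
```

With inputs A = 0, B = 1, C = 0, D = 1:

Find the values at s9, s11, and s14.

s1 = B XOR D = 1 XOR 1 = 0
s2 = s1 AND A = 0 AND 0 = 0
s3 = C XOR s2 = 0 XOR 0 = 0
s4 = s1 XOR C = 0 XOR 0 = 0
s5 = s4 XOR C = 0 XOR 0 = 0
s6 = C XOR s4 = 0 XOR 0 = 0
s7 = NOT s3 = NOT 0 = 1
s9 = s7 XOR s5 = 1 XOR 0 = 1
s11 = NOT s6 = NOT 0 = 1
s14 = s5 XOR s9 = 0 XOR 1 = 1

s9 = 1; s11 = 1; s14 = 1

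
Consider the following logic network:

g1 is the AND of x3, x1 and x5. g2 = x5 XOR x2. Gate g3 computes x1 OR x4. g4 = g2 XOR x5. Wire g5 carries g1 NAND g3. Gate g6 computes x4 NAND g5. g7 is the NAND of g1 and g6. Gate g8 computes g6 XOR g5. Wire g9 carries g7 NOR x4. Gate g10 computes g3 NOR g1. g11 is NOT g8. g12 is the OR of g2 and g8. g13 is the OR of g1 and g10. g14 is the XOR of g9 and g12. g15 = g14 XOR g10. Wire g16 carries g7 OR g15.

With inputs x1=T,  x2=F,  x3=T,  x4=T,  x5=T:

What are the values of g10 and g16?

g1 = x3 AND x1 AND x5 = T AND T AND T = T
g2 = x5 XOR x2 = T XOR F = T
g3 = x1 OR x4 = T OR T = T
g5 = g1 NAND g3 = T NAND T = F
g6 = x4 NAND g5 = T NAND F = T
g7 = g1 NAND g6 = T NAND T = F
g8 = g6 XOR g5 = T XOR F = T
g9 = g7 NOR x4 = F NOR T = F
g10 = g3 NOR g1 = T NOR T = F
g12 = g2 OR g8 = T OR T = T
g14 = g9 XOR g12 = F XOR T = T
g15 = g14 XOR g10 = T XOR F = T
g16 = g7 OR g15 = F OR T = T

g10 = F, g16 = T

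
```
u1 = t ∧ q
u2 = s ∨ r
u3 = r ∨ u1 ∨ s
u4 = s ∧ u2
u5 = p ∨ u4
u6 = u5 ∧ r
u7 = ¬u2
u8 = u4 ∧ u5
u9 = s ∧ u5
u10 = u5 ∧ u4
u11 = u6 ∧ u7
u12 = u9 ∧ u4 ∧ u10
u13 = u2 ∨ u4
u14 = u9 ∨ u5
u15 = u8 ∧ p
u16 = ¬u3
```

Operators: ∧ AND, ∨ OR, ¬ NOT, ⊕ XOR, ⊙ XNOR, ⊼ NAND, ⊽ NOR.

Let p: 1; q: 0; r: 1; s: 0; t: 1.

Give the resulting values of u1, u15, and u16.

u1 = 0; u15 = 0; u16 = 0

u1 = t AND q = 1 AND 0 = 0
u2 = s OR r = 0 OR 1 = 1
u3 = r OR u1 OR s = 1 OR 0 OR 0 = 1
u4 = s AND u2 = 0 AND 1 = 0
u5 = p OR u4 = 1 OR 0 = 1
u8 = u4 AND u5 = 0 AND 1 = 0
u15 = u8 AND p = 0 AND 1 = 0
u16 = NOT u3 = NOT 1 = 0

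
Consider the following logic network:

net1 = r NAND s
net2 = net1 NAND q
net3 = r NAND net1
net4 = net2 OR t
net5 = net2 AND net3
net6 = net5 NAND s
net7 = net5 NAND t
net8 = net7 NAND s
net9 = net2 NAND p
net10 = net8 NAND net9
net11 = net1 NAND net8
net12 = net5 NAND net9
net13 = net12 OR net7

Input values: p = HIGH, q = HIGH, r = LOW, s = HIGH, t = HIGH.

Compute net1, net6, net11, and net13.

net1 = r NAND s = LOW NAND HIGH = HIGH
net2 = net1 NAND q = HIGH NAND HIGH = LOW
net3 = r NAND net1 = LOW NAND HIGH = HIGH
net5 = net2 AND net3 = LOW AND HIGH = LOW
net6 = net5 NAND s = LOW NAND HIGH = HIGH
net7 = net5 NAND t = LOW NAND HIGH = HIGH
net8 = net7 NAND s = HIGH NAND HIGH = LOW
net9 = net2 NAND p = LOW NAND HIGH = HIGH
net11 = net1 NAND net8 = HIGH NAND LOW = HIGH
net12 = net5 NAND net9 = LOW NAND HIGH = HIGH
net13 = net12 OR net7 = HIGH OR HIGH = HIGH

net1 = HIGH, net6 = HIGH, net11 = HIGH, net13 = HIGH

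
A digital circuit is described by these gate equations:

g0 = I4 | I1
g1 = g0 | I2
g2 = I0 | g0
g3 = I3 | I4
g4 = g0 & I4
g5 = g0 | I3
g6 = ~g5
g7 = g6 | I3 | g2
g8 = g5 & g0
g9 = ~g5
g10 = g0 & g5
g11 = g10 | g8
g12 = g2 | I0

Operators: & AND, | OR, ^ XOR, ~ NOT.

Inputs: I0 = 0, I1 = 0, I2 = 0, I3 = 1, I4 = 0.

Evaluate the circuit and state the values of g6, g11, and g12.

g6 = 0; g11 = 0; g12 = 0

g0 = I4 OR I1 = 0 OR 0 = 0
g2 = I0 OR g0 = 0 OR 0 = 0
g5 = g0 OR I3 = 0 OR 1 = 1
g6 = NOT g5 = NOT 1 = 0
g8 = g5 AND g0 = 1 AND 0 = 0
g10 = g0 AND g5 = 0 AND 1 = 0
g11 = g10 OR g8 = 0 OR 0 = 0
g12 = g2 OR I0 = 0 OR 0 = 0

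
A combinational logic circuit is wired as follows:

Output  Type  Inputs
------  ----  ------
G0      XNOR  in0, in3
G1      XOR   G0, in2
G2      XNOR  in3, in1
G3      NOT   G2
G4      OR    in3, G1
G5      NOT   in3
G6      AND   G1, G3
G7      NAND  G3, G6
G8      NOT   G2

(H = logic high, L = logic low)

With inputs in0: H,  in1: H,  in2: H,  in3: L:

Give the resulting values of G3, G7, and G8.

G0 = in0 XNOR in3 = H XNOR L = L
G1 = G0 XOR in2 = L XOR H = H
G2 = in3 XNOR in1 = L XNOR H = L
G3 = NOT G2 = NOT L = H
G6 = G1 AND G3 = H AND H = H
G7 = G3 NAND G6 = H NAND H = L
G8 = NOT G2 = NOT L = H

G3 = H, G7 = L, G8 = H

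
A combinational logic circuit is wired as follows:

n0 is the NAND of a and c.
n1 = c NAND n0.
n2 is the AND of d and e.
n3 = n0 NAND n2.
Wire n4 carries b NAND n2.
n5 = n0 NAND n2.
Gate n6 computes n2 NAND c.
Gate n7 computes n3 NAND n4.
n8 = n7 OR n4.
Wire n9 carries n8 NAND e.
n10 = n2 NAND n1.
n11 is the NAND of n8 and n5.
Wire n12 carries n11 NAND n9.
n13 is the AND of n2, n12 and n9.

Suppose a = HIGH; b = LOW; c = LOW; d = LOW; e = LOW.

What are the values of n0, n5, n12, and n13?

n0 = HIGH; n5 = HIGH; n12 = HIGH; n13 = LOW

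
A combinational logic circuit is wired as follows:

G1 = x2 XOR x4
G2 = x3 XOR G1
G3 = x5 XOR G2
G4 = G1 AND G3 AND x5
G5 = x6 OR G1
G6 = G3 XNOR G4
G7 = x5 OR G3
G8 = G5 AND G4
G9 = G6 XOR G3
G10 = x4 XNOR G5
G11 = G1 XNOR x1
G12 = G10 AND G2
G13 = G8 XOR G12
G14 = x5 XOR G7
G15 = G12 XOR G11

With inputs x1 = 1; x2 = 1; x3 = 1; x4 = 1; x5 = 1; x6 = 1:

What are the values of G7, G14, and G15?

G1 = x2 XOR x4 = 1 XOR 1 = 0
G2 = x3 XOR G1 = 1 XOR 0 = 1
G3 = x5 XOR G2 = 1 XOR 1 = 0
G5 = x6 OR G1 = 1 OR 0 = 1
G7 = x5 OR G3 = 1 OR 0 = 1
G10 = x4 XNOR G5 = 1 XNOR 1 = 1
G11 = G1 XNOR x1 = 0 XNOR 1 = 0
G12 = G10 AND G2 = 1 AND 1 = 1
G14 = x5 XOR G7 = 1 XOR 1 = 0
G15 = G12 XOR G11 = 1 XOR 0 = 1

G7 = 1  G14 = 0  G15 = 1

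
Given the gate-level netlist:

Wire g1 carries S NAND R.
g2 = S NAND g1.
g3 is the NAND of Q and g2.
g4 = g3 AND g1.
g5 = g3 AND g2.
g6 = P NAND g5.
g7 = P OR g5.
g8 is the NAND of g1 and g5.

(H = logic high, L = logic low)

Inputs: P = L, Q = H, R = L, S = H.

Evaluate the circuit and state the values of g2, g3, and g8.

g2 = L; g3 = H; g8 = H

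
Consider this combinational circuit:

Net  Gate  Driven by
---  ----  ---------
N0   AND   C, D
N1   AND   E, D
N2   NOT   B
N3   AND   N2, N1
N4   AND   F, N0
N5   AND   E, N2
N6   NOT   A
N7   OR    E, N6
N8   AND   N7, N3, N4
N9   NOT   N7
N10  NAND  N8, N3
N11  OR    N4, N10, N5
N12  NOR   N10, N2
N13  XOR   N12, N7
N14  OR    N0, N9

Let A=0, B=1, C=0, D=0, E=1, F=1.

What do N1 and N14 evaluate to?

N1 = 0; N14 = 0

N0 = C AND D = 0 AND 0 = 0
N1 = E AND D = 1 AND 0 = 0
N6 = NOT A = NOT 0 = 1
N7 = E OR N6 = 1 OR 1 = 1
N9 = NOT N7 = NOT 1 = 0
N14 = N0 OR N9 = 0 OR 0 = 0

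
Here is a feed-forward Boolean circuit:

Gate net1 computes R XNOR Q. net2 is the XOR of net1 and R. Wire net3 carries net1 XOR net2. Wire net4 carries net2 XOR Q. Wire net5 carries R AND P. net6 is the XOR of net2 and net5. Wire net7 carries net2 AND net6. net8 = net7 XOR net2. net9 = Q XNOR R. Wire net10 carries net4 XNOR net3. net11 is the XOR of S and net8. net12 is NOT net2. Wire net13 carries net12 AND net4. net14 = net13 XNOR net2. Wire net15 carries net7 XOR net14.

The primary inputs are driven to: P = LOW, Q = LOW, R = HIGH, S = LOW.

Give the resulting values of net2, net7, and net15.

net2 = HIGH, net7 = HIGH, net15 = HIGH

net1 = R XNOR Q = HIGH XNOR LOW = LOW
net2 = net1 XOR R = LOW XOR HIGH = HIGH
net4 = net2 XOR Q = HIGH XOR LOW = HIGH
net5 = R AND P = HIGH AND LOW = LOW
net6 = net2 XOR net5 = HIGH XOR LOW = HIGH
net7 = net2 AND net6 = HIGH AND HIGH = HIGH
net12 = NOT net2 = NOT HIGH = LOW
net13 = net12 AND net4 = LOW AND HIGH = LOW
net14 = net13 XNOR net2 = LOW XNOR HIGH = LOW
net15 = net7 XOR net14 = HIGH XOR LOW = HIGH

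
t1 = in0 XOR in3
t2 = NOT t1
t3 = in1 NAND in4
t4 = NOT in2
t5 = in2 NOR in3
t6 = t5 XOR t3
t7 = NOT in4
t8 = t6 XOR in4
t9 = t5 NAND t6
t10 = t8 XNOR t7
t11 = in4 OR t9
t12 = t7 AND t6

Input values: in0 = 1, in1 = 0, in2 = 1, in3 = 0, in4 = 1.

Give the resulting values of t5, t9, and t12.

t5 = 0, t9 = 1, t12 = 0

t3 = in1 NAND in4 = 0 NAND 1 = 1
t5 = in2 NOR in3 = 1 NOR 0 = 0
t6 = t5 XOR t3 = 0 XOR 1 = 1
t7 = NOT in4 = NOT 1 = 0
t9 = t5 NAND t6 = 0 NAND 1 = 1
t12 = t7 AND t6 = 0 AND 1 = 0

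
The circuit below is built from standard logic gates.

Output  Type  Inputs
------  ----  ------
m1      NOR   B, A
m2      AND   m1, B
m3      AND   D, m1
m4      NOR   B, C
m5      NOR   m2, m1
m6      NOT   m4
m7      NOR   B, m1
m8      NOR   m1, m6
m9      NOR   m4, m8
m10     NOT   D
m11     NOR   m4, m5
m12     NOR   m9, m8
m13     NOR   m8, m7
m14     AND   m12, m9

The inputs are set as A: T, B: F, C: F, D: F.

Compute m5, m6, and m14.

m5 = T, m6 = F, m14 = F

m1 = B NOR A = F NOR T = F
m2 = m1 AND B = F AND F = F
m4 = B NOR C = F NOR F = T
m5 = m2 NOR m1 = F NOR F = T
m6 = NOT m4 = NOT T = F
m8 = m1 NOR m6 = F NOR F = T
m9 = m4 NOR m8 = T NOR T = F
m12 = m9 NOR m8 = F NOR T = F
m14 = m12 AND m9 = F AND F = F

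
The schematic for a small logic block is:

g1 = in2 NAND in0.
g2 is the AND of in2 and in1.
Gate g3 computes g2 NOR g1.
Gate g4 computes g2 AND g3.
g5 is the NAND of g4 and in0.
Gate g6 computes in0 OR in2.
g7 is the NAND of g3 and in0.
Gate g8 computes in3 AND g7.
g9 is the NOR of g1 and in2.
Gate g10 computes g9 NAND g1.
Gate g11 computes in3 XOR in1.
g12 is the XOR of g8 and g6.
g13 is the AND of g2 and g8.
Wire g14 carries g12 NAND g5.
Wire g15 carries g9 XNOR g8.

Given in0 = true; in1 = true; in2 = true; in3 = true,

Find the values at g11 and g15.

g1 = in2 NAND in0 = true NAND true = false
g2 = in2 AND in1 = true AND true = true
g3 = g2 NOR g1 = true NOR false = false
g7 = g3 NAND in0 = false NAND true = true
g8 = in3 AND g7 = true AND true = true
g9 = g1 NOR in2 = false NOR true = false
g11 = in3 XOR in1 = true XOR true = false
g15 = g9 XNOR g8 = false XNOR true = false

g11 = false, g15 = false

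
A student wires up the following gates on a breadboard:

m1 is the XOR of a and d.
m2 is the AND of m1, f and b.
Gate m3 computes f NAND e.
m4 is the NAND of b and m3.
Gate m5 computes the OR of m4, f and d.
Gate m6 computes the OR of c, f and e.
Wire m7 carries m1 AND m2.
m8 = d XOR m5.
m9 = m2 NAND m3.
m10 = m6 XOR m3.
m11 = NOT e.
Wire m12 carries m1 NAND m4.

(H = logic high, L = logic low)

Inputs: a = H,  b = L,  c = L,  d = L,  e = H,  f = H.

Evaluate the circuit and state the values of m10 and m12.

m1 = a XOR d = H XOR L = H
m3 = f NAND e = H NAND H = L
m4 = b NAND m3 = L NAND L = H
m6 = c OR f OR e = L OR H OR H = H
m10 = m6 XOR m3 = H XOR L = H
m12 = m1 NAND m4 = H NAND H = L

m10 = H; m12 = L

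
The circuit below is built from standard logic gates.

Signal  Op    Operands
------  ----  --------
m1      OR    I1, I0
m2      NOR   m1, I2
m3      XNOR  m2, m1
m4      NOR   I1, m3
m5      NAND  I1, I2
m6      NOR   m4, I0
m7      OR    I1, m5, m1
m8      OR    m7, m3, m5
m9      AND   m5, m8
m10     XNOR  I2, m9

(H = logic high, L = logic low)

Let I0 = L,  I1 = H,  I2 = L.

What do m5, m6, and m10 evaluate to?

m1 = I1 OR I0 = H OR L = H
m2 = m1 NOR I2 = H NOR L = L
m3 = m2 XNOR m1 = L XNOR H = L
m4 = I1 NOR m3 = H NOR L = L
m5 = I1 NAND I2 = H NAND L = H
m6 = m4 NOR I0 = L NOR L = H
m7 = I1 OR m5 OR m1 = H OR H OR H = H
m8 = m7 OR m3 OR m5 = H OR L OR H = H
m9 = m5 AND m8 = H AND H = H
m10 = I2 XNOR m9 = L XNOR H = L

m5 = H  m6 = H  m10 = L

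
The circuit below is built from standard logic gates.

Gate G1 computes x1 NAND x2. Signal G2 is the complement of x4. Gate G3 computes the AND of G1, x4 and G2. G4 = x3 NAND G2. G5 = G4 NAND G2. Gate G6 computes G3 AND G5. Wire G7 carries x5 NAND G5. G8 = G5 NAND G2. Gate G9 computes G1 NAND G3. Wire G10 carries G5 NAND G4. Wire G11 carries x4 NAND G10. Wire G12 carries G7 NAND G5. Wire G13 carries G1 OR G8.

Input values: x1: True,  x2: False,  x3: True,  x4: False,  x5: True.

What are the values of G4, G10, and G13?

G4 = False; G10 = True; G13 = True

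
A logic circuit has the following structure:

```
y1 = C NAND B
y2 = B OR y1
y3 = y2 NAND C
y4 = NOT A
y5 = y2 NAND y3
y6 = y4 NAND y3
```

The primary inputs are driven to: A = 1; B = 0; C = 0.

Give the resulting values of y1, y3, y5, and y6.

y1 = 1  y3 = 1  y5 = 0  y6 = 1

y1 = C NAND B = 0 NAND 0 = 1
y2 = B OR y1 = 0 OR 1 = 1
y3 = y2 NAND C = 1 NAND 0 = 1
y4 = NOT A = NOT 1 = 0
y5 = y2 NAND y3 = 1 NAND 1 = 0
y6 = y4 NAND y3 = 0 NAND 1 = 1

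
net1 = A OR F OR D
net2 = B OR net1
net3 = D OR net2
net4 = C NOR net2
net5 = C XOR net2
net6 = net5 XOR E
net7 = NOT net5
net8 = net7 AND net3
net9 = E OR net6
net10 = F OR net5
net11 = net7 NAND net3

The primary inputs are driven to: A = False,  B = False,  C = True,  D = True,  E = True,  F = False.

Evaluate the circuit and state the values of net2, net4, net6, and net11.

net1 = A OR F OR D = False OR False OR True = True
net2 = B OR net1 = False OR True = True
net3 = D OR net2 = True OR True = True
net4 = C NOR net2 = True NOR True = False
net5 = C XOR net2 = True XOR True = False
net6 = net5 XOR E = False XOR True = True
net7 = NOT net5 = NOT False = True
net11 = net7 NAND net3 = True NAND True = False

net2 = True, net4 = False, net6 = True, net11 = False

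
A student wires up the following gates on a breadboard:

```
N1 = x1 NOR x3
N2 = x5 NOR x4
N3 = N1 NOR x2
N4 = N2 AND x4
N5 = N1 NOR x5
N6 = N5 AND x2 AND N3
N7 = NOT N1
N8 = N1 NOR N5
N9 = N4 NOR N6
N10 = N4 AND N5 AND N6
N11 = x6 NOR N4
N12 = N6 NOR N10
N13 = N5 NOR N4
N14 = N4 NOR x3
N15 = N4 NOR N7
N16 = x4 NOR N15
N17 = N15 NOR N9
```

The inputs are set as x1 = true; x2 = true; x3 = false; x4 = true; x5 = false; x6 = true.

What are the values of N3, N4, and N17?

N1 = x1 NOR x3 = true NOR false = false
N2 = x5 NOR x4 = false NOR true = false
N3 = N1 NOR x2 = false NOR true = false
N4 = N2 AND x4 = false AND true = false
N5 = N1 NOR x5 = false NOR false = true
N6 = N5 AND x2 AND N3 = true AND true AND false = false
N7 = NOT N1 = NOT false = true
N9 = N4 NOR N6 = false NOR false = true
N15 = N4 NOR N7 = false NOR true = false
N17 = N15 NOR N9 = false NOR true = false

N3 = false, N4 = false, N17 = false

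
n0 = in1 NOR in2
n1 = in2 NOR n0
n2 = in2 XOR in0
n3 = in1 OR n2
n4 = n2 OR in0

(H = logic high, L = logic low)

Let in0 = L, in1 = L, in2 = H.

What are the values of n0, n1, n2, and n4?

n0 = L, n1 = L, n2 = H, n4 = H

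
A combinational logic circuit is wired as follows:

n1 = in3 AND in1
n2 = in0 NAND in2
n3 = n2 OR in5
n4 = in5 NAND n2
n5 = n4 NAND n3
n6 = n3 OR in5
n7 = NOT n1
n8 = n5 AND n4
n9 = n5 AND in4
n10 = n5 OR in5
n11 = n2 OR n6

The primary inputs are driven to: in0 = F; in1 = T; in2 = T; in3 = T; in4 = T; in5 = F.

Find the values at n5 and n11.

n5 = F, n11 = T

n2 = in0 NAND in2 = F NAND T = T
n3 = n2 OR in5 = T OR F = T
n4 = in5 NAND n2 = F NAND T = T
n5 = n4 NAND n3 = T NAND T = F
n6 = n3 OR in5 = T OR F = T
n11 = n2 OR n6 = T OR T = T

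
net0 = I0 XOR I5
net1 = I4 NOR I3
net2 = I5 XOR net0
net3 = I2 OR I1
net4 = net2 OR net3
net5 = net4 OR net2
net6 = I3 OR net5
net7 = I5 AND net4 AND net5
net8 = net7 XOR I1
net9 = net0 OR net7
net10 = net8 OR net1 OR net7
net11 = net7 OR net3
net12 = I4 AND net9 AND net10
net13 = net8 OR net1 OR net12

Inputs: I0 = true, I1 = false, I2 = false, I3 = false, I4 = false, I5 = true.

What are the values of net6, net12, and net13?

net0 = I0 XOR I5 = true XOR true = false
net1 = I4 NOR I3 = false NOR false = true
net2 = I5 XOR net0 = true XOR false = true
net3 = I2 OR I1 = false OR false = false
net4 = net2 OR net3 = true OR false = true
net5 = net4 OR net2 = true OR true = true
net6 = I3 OR net5 = false OR true = true
net7 = I5 AND net4 AND net5 = true AND true AND true = true
net8 = net7 XOR I1 = true XOR false = true
net9 = net0 OR net7 = false OR true = true
net10 = net8 OR net1 OR net7 = true OR true OR true = true
net12 = I4 AND net9 AND net10 = false AND true AND true = false
net13 = net8 OR net1 OR net12 = true OR true OR false = true

net6 = true, net12 = false, net13 = true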